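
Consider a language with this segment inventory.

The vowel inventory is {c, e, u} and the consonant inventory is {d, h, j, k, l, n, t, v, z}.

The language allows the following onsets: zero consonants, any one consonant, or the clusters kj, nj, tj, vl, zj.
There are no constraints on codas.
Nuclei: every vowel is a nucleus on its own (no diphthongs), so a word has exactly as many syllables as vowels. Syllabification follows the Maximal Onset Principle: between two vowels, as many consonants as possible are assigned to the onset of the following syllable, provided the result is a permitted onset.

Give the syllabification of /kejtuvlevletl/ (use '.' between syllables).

Vowels present: e, u, e, e; each is a nucleus, giving 4 syllables.
Between /e/ (V1) and /u/ (V2): /jt/; trying suffixes from longest down, /t/ is the first permitted one, so coda /j/ | onset /t/.
Between /u/ (V2) and /e/ (V3): /vl/ — entire cluster is a permitted onset → onset /vl/, coda ∅.
Between /e/ (V3) and /e/ (V4): /vl/ — entire cluster is a permitted onset → onset /vl/, coda ∅.

kej.tu.vle.vletl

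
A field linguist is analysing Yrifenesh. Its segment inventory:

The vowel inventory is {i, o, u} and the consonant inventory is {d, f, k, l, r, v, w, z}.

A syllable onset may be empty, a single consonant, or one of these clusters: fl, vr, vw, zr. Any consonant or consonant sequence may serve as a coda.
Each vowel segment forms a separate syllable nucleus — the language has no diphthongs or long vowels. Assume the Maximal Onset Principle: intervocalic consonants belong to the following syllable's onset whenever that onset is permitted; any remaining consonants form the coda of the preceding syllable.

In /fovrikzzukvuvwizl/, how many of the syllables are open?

2

The vowels are o, i, u, u, i — 5 nuclei, so 5 syllables.
Between /o/ (V1) and /i/ (V2): cluster /vr/ — /vr/ is itself a permitted onset, so the whole cluster goes right; preceding coda = ∅.
Between /i/ (V2) and /u/ (V3): cluster /kzz/ — the longest permitted-onset suffix is /z/; onset = /z/, preceding coda = /kz/.
Between /u/ (V3) and /u/ (V4): /kv/ — longest licit onset from the right is /v/, leaving /k/ as coda.
Between /u/ (V4) and /i/ (V5): /vw/ — entire cluster is a permitted onset → onset /vw/, coda ∅.
Putting it together: fo.vrikz.zuk.vu.vwizl.
Classifying each syllable: /fo/ (open), /vrikz/ (closed), /zuk/ (closed), /vu/ (open), /vwizl/ (closed).
Open syllables: 2.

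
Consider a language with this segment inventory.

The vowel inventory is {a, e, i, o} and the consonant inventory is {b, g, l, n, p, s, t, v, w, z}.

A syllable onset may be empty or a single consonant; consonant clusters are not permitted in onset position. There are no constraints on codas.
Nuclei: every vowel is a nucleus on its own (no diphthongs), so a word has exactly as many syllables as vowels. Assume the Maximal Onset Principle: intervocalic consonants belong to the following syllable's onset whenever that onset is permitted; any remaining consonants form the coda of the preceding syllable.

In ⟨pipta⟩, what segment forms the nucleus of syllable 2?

Vowels present: i, a; each is a nucleus, giving 2 syllables.
The second nucleus (vowel 2 from the left) is /a/.

a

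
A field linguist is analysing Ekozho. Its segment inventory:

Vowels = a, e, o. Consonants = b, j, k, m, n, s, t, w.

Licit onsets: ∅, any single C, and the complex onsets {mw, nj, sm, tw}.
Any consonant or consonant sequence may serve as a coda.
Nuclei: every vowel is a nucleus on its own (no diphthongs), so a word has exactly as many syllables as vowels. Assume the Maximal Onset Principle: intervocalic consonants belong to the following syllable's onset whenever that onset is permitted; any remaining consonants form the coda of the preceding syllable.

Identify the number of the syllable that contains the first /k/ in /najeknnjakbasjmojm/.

Vowels present: a, e, a, a, o; each is a nucleus, giving 5 syllables.
σ1/σ2 boundary: /j/ → onset of the next syllable (single consonants are always licit onsets).
σ2/σ3 boundary: /knnj/; trying suffixes from longest down, /nj/ is the first permitted one, so coda /kn/ | onset /nj/.
σ3/σ4 boundary: /kb/; trying suffixes from longest down, /b/ is the first permitted one, so coda /k/ | onset /b/.
σ4/σ5 boundary: cluster /sjm/ — the longest permitted-onset suffix is /m/; onset = /m/, preceding coda = /sj/.
Result: na.jekn.njak.basj.mojm.
The first /k/ is in the coda of syllable 2 (/jekn/).

2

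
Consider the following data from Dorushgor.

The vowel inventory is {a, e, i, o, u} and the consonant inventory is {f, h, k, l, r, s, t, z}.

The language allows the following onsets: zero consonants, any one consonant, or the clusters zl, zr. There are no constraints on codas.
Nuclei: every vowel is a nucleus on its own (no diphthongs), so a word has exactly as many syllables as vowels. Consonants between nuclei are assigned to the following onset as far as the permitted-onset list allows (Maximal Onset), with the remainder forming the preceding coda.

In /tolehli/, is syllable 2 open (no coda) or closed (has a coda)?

Vowels present: o, e, i; each is a nucleus, giving 3 syllables.
/o…e/ gap (V1→V2): just /l/ — single C goes to the following onset.
/e…i/ gap (V2→V3): /hl/ splits as /h/ + /l/ (/l/ is the longest suffix that is a licit onset).
Syllabification: to.leh.li.
Syllable 2 is /leh/ with coda /h/, so it is closed.

closed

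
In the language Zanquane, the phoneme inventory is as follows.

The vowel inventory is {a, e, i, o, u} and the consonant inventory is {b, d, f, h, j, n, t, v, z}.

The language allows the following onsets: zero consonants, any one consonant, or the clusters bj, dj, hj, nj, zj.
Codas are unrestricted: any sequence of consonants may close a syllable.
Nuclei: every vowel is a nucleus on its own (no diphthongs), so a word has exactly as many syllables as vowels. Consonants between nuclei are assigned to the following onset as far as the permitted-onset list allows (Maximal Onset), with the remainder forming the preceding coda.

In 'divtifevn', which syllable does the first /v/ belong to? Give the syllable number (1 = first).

1

Vowels present: i, i, e; each is a nucleus, giving 3 syllables.
V1 /i/ – V2 /i/: cluster /vt/ — the longest permitted-onset suffix is /t/; onset = /t/, preceding coda = /v/.
V2 /i/ – V3 /e/: /f/ is a single consonant, so it becomes the next onset.
Syllabification: div.ti.fevn.
The first /v/ is in the coda of syllable 1 (/div/).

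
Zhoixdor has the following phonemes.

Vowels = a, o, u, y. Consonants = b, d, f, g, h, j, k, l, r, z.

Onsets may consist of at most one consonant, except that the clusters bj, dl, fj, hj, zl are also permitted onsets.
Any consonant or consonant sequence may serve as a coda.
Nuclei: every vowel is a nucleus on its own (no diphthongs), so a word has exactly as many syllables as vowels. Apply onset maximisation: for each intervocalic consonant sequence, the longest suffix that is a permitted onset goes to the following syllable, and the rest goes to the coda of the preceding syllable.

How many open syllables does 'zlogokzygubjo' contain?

Vowels present: o, o, y, u, o; each is a nucleus, giving 5 syllables.
V1 /o/ – V2 /o/: /g/ is a single consonant, so it becomes the next onset.
V2 /o/ – V3 /y/: /kz/ — longest licit onset from the right is /z/, leaving /k/ as coda.
V3 /y/ – V4 /u/: just /g/ — single C goes to the following onset.
V4 /u/ – V5 /o/: /bj/ — entire cluster is a permitted onset → onset /bj/, coda ∅.
Syllabification: zlo.gok.zy.gu.bjo.
Classifying each syllable: /zlo/ (open), /gok/ (closed), /zy/ (open), /gu/ (open), /bjo/ (open).
Open syllables: 4.

4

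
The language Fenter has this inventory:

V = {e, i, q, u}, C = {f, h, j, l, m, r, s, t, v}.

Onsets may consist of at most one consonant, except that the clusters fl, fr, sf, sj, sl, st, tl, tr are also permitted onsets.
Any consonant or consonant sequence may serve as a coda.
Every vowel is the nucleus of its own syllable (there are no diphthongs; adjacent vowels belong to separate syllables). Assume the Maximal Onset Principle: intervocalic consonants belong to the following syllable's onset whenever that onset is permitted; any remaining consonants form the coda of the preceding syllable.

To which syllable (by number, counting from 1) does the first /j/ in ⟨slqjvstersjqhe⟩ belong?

The vowels are q, e, q, e — 4 nuclei, so 4 syllables.
/q…e/ gap (V1→V2): cluster /jvst/ — the longest permitted-onset suffix is /st/; onset = /st/, preceding coda = /jv/.
/e…q/ gap (V2→V3): /rsj/ splits as /r/ + /sj/ (/sj/ is the longest suffix that is a licit onset).
/q…e/ gap (V3→V4): just /h/ — single C goes to the following onset.
Result: slqjv.ster.sjq.he.
The first /j/ is in the coda of syllable 1 (/slqjv/).

1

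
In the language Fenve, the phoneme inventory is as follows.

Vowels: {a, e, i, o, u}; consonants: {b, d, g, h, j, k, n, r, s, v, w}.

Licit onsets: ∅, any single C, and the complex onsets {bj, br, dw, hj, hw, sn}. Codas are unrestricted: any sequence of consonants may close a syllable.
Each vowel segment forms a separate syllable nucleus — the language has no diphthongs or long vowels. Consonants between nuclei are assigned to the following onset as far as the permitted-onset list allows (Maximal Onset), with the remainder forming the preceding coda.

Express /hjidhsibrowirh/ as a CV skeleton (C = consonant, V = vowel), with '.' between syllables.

Nuclei (vowels): i, i, o, i → 4 syllables.
Between /i/ (V1) and /i/ (V2): cluster /dhs/ — the longest permitted-onset suffix is /s/; onset = /s/, preceding coda = /dh/.
Between /i/ (V2) and /o/ (V3): cluster /br/ — /br/ is itself a permitted onset, so the whole cluster goes right; preceding coda = ∅.
Between /o/ (V3) and /i/ (V4): /w/ → onset of the next syllable (single consonants are always licit onsets).
So the parse is hjidh.si.bro.wirh.
Mapping each syllable to C/V: /hjidh/ → CCVCC, /si/ → CV, /bro/ → CCV, /wirh/ → CVCC.

CCVCC.CV.CCV.CVCC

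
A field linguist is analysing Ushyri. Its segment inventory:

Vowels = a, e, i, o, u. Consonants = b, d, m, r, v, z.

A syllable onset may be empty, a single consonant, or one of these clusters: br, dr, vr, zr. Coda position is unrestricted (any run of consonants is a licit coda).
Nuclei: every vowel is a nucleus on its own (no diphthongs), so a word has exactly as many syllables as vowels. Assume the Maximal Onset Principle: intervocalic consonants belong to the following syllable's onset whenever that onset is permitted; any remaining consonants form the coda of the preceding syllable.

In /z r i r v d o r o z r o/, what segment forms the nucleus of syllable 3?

Vowels present: i, o, o, o; each is a nucleus, giving 4 syllables.
The third nucleus (vowel 3 from the left) is /o/.

o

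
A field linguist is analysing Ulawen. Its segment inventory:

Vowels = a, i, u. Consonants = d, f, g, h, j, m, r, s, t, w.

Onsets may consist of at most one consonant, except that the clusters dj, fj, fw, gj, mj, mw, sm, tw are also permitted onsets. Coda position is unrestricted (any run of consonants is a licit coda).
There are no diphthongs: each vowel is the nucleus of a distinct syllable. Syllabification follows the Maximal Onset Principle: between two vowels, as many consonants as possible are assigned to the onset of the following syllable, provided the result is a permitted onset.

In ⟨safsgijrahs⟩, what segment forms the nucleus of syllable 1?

a

Vowels present: a, i, a; each is a nucleus, giving 3 syllables.
The first nucleus (vowel 1 from the left) is /a/.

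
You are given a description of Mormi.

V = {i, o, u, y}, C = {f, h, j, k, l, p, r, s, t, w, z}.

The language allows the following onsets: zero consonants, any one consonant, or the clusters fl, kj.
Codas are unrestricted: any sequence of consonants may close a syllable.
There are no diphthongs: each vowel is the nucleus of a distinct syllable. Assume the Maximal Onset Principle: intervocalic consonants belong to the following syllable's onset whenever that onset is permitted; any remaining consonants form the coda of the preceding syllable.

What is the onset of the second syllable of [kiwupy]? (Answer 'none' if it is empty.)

Nuclei (vowels): i, u, y → 3 syllables.
σ1/σ2 boundary: /w/ is a single consonant, so it becomes the next onset.
σ2/σ3 boundary: just /p/ — single C goes to the following onset.
Result: ki.wu.py.
Syllable 2 is /wu/: onset /w/, nucleus /u/, coda ∅.

w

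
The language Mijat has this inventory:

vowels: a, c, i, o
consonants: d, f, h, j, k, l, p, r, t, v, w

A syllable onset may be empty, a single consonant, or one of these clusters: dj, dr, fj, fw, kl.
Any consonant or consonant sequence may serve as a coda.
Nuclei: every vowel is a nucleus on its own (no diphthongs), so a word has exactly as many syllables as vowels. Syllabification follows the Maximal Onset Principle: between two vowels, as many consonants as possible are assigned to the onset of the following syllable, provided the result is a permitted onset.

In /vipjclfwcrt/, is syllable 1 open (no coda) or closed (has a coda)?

closed

Nuclei (vowels): i, c, c → 3 syllables.
Between /i/ (V1) and /c/ (V2): /pj/ splits as /p/ + /j/ (/j/ is the longest suffix that is a licit onset).
Between /c/ (V2) and /c/ (V3): /lfw/ — longest licit onset from the right is /fw/, leaving /l/ as coda.
So the parse is vip.jcl.fwcrt.
Syllable 1 is /vip/ with coda /p/, so it is closed.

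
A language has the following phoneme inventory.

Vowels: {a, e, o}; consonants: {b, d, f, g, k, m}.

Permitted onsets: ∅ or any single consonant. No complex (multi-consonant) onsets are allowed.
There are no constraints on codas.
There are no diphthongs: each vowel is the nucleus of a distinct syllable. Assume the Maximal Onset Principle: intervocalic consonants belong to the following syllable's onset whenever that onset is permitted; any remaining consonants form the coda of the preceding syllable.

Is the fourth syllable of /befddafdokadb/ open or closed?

Vowels present: e, a, o, a; each is a nucleus, giving 4 syllables.
V1 /e/ – V2 /a/: /fdd/; trying suffixes from longest down, /d/ is the first permitted one, so coda /fd/ | onset /d/.
V2 /a/ – V3 /o/: /fd/; trying suffixes from longest down, /d/ is the first permitted one, so coda /f/ | onset /d/.
V3 /o/ – V4 /a/: just /k/ — single C goes to the following onset.
So the parse is befd.daf.do.kadb.
Syllable 4 is /kadb/ with coda /db/, so it is closed.

closed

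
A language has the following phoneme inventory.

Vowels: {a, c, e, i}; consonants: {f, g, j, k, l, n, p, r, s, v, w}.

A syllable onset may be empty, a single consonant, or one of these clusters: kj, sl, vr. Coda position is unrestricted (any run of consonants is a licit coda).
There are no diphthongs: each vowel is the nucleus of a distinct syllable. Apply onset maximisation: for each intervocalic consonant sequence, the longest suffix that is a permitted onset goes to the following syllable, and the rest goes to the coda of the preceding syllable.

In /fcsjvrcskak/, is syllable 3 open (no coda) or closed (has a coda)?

Vowels present: c, c, a; each is a nucleus, giving 3 syllables.
V1 /c/ – V2 /c/: /sjvr/; trying suffixes from longest down, /vr/ is the first permitted one, so coda /sj/ | onset /vr/.
V2 /c/ – V3 /a/: /sk/ splits as /s/ + /k/ (/k/ is the longest suffix that is a licit onset).
So the parse is fcsj.vrcs.kak.
Syllable 3 is /kak/ with coda /k/, so it is closed.

closed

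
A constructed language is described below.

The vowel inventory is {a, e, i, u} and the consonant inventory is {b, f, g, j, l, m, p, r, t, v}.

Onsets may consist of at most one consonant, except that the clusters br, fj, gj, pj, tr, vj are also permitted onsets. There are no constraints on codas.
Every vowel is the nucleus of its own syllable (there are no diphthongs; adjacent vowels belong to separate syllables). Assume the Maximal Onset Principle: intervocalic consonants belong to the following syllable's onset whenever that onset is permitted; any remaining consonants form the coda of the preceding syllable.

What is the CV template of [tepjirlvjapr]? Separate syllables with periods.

Nuclei (vowels): e, i, a → 3 syllables.
Between /e/ (V1) and /i/ (V2): /pj/ is a licit onset in full, so it all attaches to the next syllable.
Between /i/ (V2) and /a/ (V3): /rlvj/ splits as /rl/ + /vj/ (/vj/ is the longest suffix that is a licit onset).
So the parse is te.pjirl.vjapr.
Mapping each syllable to C/V: /te/ → CV, /pjirl/ → CCVCC, /vjapr/ → CCVCC.

CV.CCVCC.CCVCC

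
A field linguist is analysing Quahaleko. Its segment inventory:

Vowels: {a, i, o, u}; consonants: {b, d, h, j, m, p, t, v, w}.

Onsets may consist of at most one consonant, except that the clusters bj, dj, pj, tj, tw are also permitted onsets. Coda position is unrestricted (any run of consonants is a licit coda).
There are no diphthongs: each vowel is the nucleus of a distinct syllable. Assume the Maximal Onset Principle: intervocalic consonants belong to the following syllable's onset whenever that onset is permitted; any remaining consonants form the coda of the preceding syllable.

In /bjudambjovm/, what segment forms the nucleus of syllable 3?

Nuclei (vowels): u, a, o → 3 syllables.
The third nucleus (vowel 3 from the left) is /o/.

o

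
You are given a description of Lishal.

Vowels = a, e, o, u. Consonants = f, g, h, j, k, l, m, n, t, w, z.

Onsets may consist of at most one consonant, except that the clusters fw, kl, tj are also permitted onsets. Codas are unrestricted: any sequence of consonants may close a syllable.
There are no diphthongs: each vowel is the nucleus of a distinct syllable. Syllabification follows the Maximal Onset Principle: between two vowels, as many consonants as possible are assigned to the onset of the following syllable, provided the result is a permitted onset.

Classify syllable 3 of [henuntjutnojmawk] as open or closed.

closed

Nuclei (vowels): e, u, u, o, a → 5 syllables.
V1 /e/ – V2 /u/: /n/ → onset of the next syllable (single consonants are always licit onsets).
V2 /u/ – V3 /u/: /ntj/ splits as /n/ + /tj/ (/tj/ is the longest suffix that is a licit onset).
V3 /u/ – V4 /o/: /tn/ splits as /t/ + /n/ (/n/ is the longest suffix that is a licit onset).
V4 /o/ – V5 /a/: /jm/ — longest licit onset from the right is /m/, leaving /j/ as coda.
Result: he.nun.tjut.noj.mawk.
Syllable 3 is /tjut/ with coda /t/, so it is closed.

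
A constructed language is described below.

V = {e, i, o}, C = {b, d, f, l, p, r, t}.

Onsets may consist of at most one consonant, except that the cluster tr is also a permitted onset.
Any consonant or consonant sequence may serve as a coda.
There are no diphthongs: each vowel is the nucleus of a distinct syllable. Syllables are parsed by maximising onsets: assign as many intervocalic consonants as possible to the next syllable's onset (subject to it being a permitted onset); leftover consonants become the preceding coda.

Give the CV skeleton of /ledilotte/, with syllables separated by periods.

CV.CV.CVC.CV

Vowels present: e, i, o, e; each is a nucleus, giving 4 syllables.
σ1/σ2 boundary: just /d/ — single C goes to the following onset.
σ2/σ3 boundary: just /l/ — single C goes to the following onset.
σ3/σ4 boundary: /tt/; trying suffixes from longest down, /t/ is the first permitted one, so coda /t/ | onset /t/.
Result: le.di.lot.te.
Mapping each syllable to C/V: /le/ → CV, /di/ → CV, /lot/ → CVC, /te/ → CV.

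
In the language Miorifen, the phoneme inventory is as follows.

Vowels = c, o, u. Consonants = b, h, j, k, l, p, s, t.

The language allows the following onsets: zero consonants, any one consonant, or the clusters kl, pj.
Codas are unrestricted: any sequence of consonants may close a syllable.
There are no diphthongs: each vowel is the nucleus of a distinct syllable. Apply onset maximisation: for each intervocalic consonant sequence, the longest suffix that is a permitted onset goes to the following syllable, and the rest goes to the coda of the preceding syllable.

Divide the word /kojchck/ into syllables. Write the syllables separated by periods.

ko.jc.hck

The vowels are o, c, c — 3 nuclei, so 3 syllables.
Between /o/ (V1) and /c/ (V2): /j/ is a single consonant, so it becomes the next onset.
Between /c/ (V2) and /c/ (V3): /h/ → onset of the next syllable (single consonants are always licit onsets).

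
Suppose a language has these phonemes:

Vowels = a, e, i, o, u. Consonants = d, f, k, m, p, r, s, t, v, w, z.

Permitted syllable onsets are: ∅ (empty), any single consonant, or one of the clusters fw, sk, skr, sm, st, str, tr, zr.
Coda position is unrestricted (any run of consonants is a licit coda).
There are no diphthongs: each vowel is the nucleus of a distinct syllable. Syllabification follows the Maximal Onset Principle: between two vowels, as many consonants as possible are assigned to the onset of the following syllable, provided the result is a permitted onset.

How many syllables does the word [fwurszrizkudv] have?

The vowels are u, i, u — 3 nuclei, so 3 syllables.

3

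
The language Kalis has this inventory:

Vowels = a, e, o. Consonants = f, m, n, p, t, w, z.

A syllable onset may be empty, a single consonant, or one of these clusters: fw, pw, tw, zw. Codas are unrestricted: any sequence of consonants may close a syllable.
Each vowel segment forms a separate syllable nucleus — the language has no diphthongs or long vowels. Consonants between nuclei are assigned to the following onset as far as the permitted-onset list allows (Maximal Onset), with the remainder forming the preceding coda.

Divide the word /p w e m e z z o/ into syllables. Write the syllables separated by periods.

pwe.mez.zo

Nuclei (vowels): e, e, o → 3 syllables.
/e…e/ gap (V1→V2): /m/ is a single consonant, so it becomes the next onset.
/e…o/ gap (V2→V3): /zz/ — longest licit onset from the right is /z/, leaving /z/ as coda.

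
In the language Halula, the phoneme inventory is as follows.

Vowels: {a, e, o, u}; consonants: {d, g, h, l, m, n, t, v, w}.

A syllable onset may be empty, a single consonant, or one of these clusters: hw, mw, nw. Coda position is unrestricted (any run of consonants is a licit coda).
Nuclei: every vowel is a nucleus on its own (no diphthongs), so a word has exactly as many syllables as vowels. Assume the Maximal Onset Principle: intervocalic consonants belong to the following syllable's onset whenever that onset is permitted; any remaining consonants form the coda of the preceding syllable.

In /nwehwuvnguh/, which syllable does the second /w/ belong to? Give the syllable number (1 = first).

The vowels are e, u, u — 3 nuclei, so 3 syllables.
V1 /e/ – V2 /u/: cluster /hw/ — /hw/ is itself a permitted onset, so the whole cluster goes right; preceding coda = ∅.
V2 /u/ – V3 /u/: cluster /vng/ — the longest permitted-onset suffix is /g/; onset = /g/, preceding coda = /vn/.
Putting it together: nwe.hwuvn.guh.
The second /w/ is in the onset of syllable 2 (/hwuvn/).

2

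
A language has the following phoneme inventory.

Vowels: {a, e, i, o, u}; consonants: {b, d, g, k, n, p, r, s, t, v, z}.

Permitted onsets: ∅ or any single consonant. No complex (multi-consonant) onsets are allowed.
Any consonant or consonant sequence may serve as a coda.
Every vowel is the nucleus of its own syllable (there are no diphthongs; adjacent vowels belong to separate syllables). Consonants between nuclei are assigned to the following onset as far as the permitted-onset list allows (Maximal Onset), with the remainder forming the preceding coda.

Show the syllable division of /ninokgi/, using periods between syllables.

ni.nok.gi

Vowels present: i, o, i; each is a nucleus, giving 3 syllables.
Between /i/ (V1) and /o/ (V2): /n/ is a single consonant, so it becomes the next onset.
Between /o/ (V2) and /i/ (V3): /kg/ — longest licit onset from the right is /g/, leaving /k/ as coda.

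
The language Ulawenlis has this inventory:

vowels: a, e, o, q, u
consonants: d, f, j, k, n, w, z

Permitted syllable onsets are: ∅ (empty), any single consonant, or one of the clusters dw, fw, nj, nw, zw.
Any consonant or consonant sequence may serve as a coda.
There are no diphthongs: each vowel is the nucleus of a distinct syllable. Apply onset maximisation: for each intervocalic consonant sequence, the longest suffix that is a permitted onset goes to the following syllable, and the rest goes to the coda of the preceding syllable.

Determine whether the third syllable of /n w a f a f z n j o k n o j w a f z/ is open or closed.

closed

Nuclei (vowels): a, a, o, o, a → 5 syllables.
/a…a/ gap (V1→V2): /f/ is a single consonant, so it becomes the next onset.
/a…o/ gap (V2→V3): cluster /fznj/ — the longest permitted-onset suffix is /nj/; onset = /nj/, preceding coda = /fz/.
/o…o/ gap (V3→V4): /kn/ — longest licit onset from the right is /n/, leaving /k/ as coda.
/o…a/ gap (V4→V5): /jw/ splits as /j/ + /w/ (/w/ is the longest suffix that is a licit onset).
Result: nwa.fafz.njok.noj.wafz.
Syllable 3 is /njok/ with coda /k/, so it is closed.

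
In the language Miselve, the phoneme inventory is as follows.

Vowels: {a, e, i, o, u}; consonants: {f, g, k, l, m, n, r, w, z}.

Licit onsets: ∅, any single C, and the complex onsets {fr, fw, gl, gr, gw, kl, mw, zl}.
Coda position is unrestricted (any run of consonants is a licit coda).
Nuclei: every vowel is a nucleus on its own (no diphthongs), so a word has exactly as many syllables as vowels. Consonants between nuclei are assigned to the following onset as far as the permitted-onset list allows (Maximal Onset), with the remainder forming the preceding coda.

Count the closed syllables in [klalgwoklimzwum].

3

Nuclei (vowels): a, o, i, u → 4 syllables.
Between /a/ (V1) and /o/ (V2): cluster /lgw/ — the longest permitted-onset suffix is /gw/; onset = /gw/, preceding coda = /l/.
Between /o/ (V2) and /i/ (V3): /kl/ is a licit onset in full, so it all attaches to the next syllable.
Between /i/ (V3) and /u/ (V4): /mzw/ — longest licit onset from the right is /w/, leaving /mz/ as coda.
Syllabification: klal.gwo.klimz.wum.
Classifying each syllable: /klal/ (closed), /gwo/ (open), /klimz/ (closed), /wum/ (closed).
Closed syllables: 3.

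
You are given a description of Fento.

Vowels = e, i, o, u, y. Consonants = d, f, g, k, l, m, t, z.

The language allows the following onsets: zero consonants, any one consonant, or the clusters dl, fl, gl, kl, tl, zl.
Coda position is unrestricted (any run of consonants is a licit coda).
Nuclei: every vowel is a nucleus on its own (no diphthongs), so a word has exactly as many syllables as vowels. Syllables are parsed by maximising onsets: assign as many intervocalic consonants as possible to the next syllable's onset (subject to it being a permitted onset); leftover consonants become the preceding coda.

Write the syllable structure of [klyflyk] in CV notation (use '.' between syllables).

Nuclei (vowels): y, y → 2 syllables.
σ1/σ2 boundary: cluster /fl/ — /fl/ is itself a permitted onset, so the whole cluster goes right; preceding coda = ∅.
So the parse is kly.flyk.
Mapping each syllable to C/V: /kly/ → CCV, /flyk/ → CCVC.

CCV.CCVC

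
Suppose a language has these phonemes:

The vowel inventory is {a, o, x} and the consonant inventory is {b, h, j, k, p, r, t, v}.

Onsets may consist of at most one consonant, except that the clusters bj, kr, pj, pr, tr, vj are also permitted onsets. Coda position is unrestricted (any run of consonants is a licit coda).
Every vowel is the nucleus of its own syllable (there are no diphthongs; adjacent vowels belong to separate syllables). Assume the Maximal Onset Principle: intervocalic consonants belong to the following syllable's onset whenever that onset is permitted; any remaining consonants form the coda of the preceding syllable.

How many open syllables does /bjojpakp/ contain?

0

Vowels present: o, a; each is a nucleus, giving 2 syllables.
V1 /o/ – V2 /a/: /jp/; trying suffixes from longest down, /p/ is the first permitted one, so coda /j/ | onset /p/.
Result: bjoj.pakp.
Classifying each syllable: /bjoj/ (closed), /pakp/ (closed).
Open syllables: 0.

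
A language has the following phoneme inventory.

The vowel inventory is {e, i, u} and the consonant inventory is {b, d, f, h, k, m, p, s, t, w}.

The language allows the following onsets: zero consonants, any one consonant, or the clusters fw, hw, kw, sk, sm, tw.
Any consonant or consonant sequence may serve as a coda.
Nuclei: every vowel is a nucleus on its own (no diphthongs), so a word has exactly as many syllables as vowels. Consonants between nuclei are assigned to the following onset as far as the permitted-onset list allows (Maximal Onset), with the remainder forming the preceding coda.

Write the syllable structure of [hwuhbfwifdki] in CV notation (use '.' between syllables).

CCVCC.CCVCC.CV

Nuclei (vowels): u, i, i → 3 syllables.
/u…i/ gap (V1→V2): cluster /hbfw/ — the longest permitted-onset suffix is /fw/; onset = /fw/, preceding coda = /hb/.
/i…i/ gap (V2→V3): /fdk/ splits as /fd/ + /k/ (/k/ is the longest suffix that is a licit onset).
So the parse is hwuhb.fwifd.ki.
Mapping each syllable to C/V: /hwuhb/ → CCVCC, /fwifd/ → CCVCC, /ki/ → CV.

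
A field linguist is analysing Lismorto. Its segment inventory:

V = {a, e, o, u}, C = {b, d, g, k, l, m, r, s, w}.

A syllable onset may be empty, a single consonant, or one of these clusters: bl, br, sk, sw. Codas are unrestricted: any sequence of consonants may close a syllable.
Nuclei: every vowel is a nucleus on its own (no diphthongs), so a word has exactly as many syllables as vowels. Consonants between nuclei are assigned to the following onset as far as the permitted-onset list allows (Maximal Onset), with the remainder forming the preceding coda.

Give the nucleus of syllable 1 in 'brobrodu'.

o

The vowels are o, o, u — 3 nuclei, so 3 syllables.
The first nucleus (vowel 1 from the left) is /o/.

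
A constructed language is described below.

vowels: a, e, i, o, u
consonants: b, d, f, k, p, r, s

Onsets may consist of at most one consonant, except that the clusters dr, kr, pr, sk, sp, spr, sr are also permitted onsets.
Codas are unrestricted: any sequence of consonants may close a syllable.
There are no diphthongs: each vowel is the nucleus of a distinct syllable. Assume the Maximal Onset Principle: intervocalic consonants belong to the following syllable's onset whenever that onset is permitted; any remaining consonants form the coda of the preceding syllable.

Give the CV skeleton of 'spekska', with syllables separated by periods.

CCVC.CCV

Nuclei (vowels): e, a → 2 syllables.
/e…a/ gap (V1→V2): /ksk/; trying suffixes from longest down, /sk/ is the first permitted one, so coda /k/ | onset /sk/.
Result: spek.ska.
Mapping each syllable to C/V: /spek/ → CCVC, /ska/ → CCV.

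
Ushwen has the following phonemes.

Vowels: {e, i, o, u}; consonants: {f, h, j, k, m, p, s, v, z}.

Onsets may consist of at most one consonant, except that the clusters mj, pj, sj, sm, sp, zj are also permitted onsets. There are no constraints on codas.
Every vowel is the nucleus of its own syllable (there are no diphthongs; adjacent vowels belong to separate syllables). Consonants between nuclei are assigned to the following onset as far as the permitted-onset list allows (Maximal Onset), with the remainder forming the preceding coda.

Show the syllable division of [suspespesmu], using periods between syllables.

The vowels are u, e, e, u — 4 nuclei, so 4 syllables.
Between /u/ (V1) and /e/ (V2): cluster /sp/ — /sp/ is itself a permitted onset, so the whole cluster goes right; preceding coda = ∅.
Between /e/ (V2) and /e/ (V3): /sp/ — entire cluster is a permitted onset → onset /sp/, coda ∅.
Between /e/ (V3) and /u/ (V4): /sm/ is a licit onset in full, so it all attaches to the next syllable.

su.spe.spe.smu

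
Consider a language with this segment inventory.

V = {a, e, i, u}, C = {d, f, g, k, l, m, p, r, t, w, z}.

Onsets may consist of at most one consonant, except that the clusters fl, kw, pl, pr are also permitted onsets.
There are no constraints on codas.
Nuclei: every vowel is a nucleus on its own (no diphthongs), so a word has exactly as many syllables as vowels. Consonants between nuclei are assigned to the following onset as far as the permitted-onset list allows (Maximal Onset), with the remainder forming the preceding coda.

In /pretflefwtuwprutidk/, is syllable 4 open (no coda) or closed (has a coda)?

Vowels present: e, e, u, u, i; each is a nucleus, giving 5 syllables.
V1 /e/ – V2 /e/: /tfl/ splits as /t/ + /fl/ (/fl/ is the longest suffix that is a licit onset).
V2 /e/ – V3 /u/: /fwt/; trying suffixes from longest down, /t/ is the first permitted one, so coda /fw/ | onset /t/.
V3 /u/ – V4 /u/: cluster /wpr/ — the longest permitted-onset suffix is /pr/; onset = /pr/, preceding coda = /w/.
V4 /u/ – V5 /i/: /t/ is a single consonant, so it becomes the next onset.
Syllabification: pret.flefw.tuw.pru.tidk.
Syllable 4 is /pru/; it ends in its nucleus with no coda, so it is open.

open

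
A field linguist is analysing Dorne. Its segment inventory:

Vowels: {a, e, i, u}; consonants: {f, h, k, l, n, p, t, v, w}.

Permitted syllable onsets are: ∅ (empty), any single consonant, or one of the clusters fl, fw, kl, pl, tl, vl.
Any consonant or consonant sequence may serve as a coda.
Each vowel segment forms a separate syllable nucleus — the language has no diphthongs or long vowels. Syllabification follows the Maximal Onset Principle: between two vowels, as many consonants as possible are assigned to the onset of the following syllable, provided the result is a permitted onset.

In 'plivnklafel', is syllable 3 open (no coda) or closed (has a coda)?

closed

Nuclei (vowels): i, a, e → 3 syllables.
/i…a/ gap (V1→V2): /vnkl/ — longest licit onset from the right is /kl/, leaving /vn/ as coda.
/a…e/ gap (V2→V3): just /f/ — single C goes to the following onset.
So the parse is plivn.kla.fel.
Syllable 3 is /fel/ with coda /l/, so it is closed.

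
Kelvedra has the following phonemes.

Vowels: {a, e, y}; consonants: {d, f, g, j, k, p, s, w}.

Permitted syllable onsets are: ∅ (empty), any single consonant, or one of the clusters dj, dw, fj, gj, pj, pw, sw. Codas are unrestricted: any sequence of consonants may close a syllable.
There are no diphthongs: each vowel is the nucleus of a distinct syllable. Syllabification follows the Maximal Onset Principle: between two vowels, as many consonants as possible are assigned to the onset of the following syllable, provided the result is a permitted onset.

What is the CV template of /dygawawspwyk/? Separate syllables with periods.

Vowels present: y, a, a, y; each is a nucleus, giving 4 syllables.
Between /y/ (V1) and /a/ (V2): /g/ → onset of the next syllable (single consonants are always licit onsets).
Between /a/ (V2) and /a/ (V3): /w/ is a single consonant, so it becomes the next onset.
Between /a/ (V3) and /y/ (V4): /wspw/ splits as /ws/ + /pw/ (/pw/ is the longest suffix that is a licit onset).
Result: dy.ga.waws.pwyk.
Mapping each syllable to C/V: /dy/ → CV, /ga/ → CV, /waws/ → CVCC, /pwyk/ → CCVC.

CV.CV.CVCC.CCVC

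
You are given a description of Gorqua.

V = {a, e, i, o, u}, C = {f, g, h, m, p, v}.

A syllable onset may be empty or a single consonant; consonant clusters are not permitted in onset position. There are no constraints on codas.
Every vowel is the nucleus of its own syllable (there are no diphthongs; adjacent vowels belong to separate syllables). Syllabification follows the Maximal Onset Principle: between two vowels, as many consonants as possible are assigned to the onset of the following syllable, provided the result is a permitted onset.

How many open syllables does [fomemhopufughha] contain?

4

Vowels present: o, e, o, u, u, a; each is a nucleus, giving 6 syllables.
V1 /o/ – V2 /e/: /m/ → onset of the next syllable (single consonants are always licit onsets).
V2 /e/ – V3 /o/: /mh/; trying suffixes from longest down, /h/ is the first permitted one, so coda /m/ | onset /h/.
V3 /o/ – V4 /u/: /p/ is a single consonant, so it becomes the next onset.
V4 /u/ – V5 /u/: /f/ → onset of the next syllable (single consonants are always licit onsets).
V5 /u/ – V6 /a/: /ghh/ — longest licit onset from the right is /h/, leaving /gh/ as coda.
Result: fo.mem.ho.pu.fugh.ha.
Classifying each syllable: /fo/ (open), /mem/ (closed), /ho/ (open), /pu/ (open), /fugh/ (closed), /ha/ (open).
Open syllables: 4.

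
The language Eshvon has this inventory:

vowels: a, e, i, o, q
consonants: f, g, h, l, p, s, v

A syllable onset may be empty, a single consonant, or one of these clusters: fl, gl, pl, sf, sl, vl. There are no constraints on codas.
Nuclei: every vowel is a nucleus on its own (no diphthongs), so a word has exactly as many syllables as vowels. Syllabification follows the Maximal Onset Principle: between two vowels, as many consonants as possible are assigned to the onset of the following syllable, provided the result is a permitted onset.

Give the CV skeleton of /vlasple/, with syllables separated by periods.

CCVC.CCV

Vowels present: a, e; each is a nucleus, giving 2 syllables.
σ1/σ2 boundary: /spl/ splits as /s/ + /pl/ (/pl/ is the longest suffix that is a licit onset).
Putting it together: vlas.ple.
Mapping each syllable to C/V: /vlas/ → CCVC, /ple/ → CCV.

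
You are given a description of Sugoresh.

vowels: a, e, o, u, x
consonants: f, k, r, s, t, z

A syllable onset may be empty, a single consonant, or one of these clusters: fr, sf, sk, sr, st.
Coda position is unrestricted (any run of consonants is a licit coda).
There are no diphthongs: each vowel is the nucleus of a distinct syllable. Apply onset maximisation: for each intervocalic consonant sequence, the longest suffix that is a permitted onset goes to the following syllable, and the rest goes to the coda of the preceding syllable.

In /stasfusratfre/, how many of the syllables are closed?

The vowels are a, u, a, e — 4 nuclei, so 4 syllables.
/a…u/ gap (V1→V2): cluster /sf/ — /sf/ is itself a permitted onset, so the whole cluster goes right; preceding coda = ∅.
/u…a/ gap (V2→V3): /sr/ is a licit onset in full, so it all attaches to the next syllable.
/a…e/ gap (V3→V4): cluster /tfr/ — the longest permitted-onset suffix is /fr/; onset = /fr/, preceding coda = /t/.
Putting it together: sta.sfu.srat.fre.
Classifying each syllable: /sta/ (open), /sfu/ (open), /srat/ (closed), /fre/ (open).
Closed syllables: 1.

1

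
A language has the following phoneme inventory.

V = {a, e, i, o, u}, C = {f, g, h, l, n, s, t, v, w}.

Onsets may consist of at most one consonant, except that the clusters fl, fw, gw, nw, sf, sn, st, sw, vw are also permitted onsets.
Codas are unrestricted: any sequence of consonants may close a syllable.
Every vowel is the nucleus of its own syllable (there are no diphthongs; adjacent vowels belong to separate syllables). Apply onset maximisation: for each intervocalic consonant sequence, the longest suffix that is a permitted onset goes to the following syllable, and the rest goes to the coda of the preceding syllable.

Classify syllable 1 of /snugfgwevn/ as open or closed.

Nuclei (vowels): u, e → 2 syllables.
/u…e/ gap (V1→V2): cluster /gfgw/ — the longest permitted-onset suffix is /gw/; onset = /gw/, preceding coda = /gf/.
Putting it together: snugf.gwevn.
Syllable 1 is /snugf/ with coda /gf/, so it is closed.

closed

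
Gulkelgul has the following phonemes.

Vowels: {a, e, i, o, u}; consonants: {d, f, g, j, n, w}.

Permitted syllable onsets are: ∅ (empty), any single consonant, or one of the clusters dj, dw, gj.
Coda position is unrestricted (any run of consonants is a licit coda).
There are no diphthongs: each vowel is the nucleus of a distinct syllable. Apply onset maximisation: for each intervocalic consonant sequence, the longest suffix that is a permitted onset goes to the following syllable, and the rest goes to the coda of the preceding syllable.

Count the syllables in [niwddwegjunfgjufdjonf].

5

The vowels are i, e, u, u, o — 5 nuclei, so 5 syllables.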